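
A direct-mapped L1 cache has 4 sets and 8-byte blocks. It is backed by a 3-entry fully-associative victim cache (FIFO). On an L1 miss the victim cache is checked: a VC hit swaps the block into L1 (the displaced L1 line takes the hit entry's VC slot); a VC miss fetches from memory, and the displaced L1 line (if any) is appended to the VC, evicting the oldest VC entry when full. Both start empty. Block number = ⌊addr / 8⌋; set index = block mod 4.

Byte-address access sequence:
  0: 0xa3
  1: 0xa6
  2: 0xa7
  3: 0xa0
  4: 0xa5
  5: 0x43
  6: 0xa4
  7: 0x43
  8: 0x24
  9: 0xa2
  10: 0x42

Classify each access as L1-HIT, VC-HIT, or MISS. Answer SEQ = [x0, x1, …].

#0 0xa3→b20/s0 MISS; vc=[]
#1 0xa6→b20/s0 L1-HIT; vc=[]
#2 0xa7→b20/s0 L1-HIT; vc=[]
#3 0xa0→b20/s0 L1-HIT; vc=[]
#4 0xa5→b20/s0 L1-HIT; vc=[]
#5 0x43→b8/s0 MISS; vc=[20]
#6 0xa4→b20/s0 VC-HIT; vc=[8]
#7 0x43→b8/s0 VC-HIT; vc=[20]
#8 0x24→b4/s0 MISS; vc=[20,8]
#9 0xa2→b20/s0 VC-HIT; vc=[4,8]
#10 0x42→b8/s0 VC-HIT; vc=[4,20]

SEQ = [MISS, L1-HIT, L1-HIT, L1-HIT, L1-HIT, MISS, VC-HIT, VC-HIT, MISS, VC-HIT, VC-HIT]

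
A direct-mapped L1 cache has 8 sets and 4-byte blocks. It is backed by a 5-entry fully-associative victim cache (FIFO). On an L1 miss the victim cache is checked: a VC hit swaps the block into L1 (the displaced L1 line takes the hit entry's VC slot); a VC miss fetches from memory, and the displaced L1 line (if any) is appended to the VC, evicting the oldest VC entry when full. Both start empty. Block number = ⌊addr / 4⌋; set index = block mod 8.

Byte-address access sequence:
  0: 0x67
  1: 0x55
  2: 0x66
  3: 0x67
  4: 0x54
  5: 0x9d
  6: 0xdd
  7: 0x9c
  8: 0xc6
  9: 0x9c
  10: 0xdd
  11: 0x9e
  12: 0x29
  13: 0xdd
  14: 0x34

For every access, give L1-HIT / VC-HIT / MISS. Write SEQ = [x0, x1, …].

  [0] addr=0x67 blk=25 s=1: MISS | VC []
  [1] addr=0x55 blk=21 s=5: MISS | VC []
  [2] addr=0x66 blk=25 s=1: L1-HIT | VC []
  [3] addr=0x67 blk=25 s=1: L1-HIT | VC []
  [4] addr=0x54 blk=21 s=5: L1-HIT | VC []
  [5] addr=0x9d blk=39 s=7: MISS | VC []
  [6] addr=0xdd blk=55 s=7: MISS | VC [39]
  [7] addr=0x9c blk=39 s=7: VC-HIT | VC [55]
  [8] addr=0xc6 blk=49 s=1: MISS | VC [55, 25]
  [9] addr=0x9c blk=39 s=7: L1-HIT | VC [55, 25]
  [10] addr=0xdd blk=55 s=7: VC-HIT | VC [39, 25]
  [11] addr=0x9e blk=39 s=7: VC-HIT | VC [55, 25]
  [12] addr=0x29 blk=10 s=2: MISS | VC [55, 25]
  [13] addr=0xdd blk=55 s=7: VC-HIT | VC [39, 25]
  [14] addr=0x34 blk=13 s=5: MISS | VC [39, 25, 21]

SEQ = [MISS, MISS, L1-HIT, L1-HIT, L1-HIT, MISS, MISS, VC-HIT, MISS, L1-HIT, VC-HIT, VC-HIT, MISS, VC-HIT, MISS]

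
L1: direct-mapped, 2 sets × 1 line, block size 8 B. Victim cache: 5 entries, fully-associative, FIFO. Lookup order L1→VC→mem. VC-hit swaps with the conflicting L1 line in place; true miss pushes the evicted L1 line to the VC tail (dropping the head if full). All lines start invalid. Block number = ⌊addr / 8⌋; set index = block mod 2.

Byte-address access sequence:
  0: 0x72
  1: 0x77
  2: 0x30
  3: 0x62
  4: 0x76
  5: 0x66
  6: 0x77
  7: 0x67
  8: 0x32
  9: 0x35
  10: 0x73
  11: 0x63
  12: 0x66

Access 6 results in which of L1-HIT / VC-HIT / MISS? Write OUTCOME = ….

#0 0x72→b14/s0 MISS; vc=[]
#1 0x77→b14/s0 L1-HIT; vc=[]
#2 0x30→b6/s0 MISS; vc=[14]
#3 0x62→b12/s0 MISS; vc=[14,6]
#4 0x76→b14/s0 VC-HIT; vc=[12,6]
#5 0x66→b12/s0 VC-HIT; vc=[14,6]
#6 0x77→b14/s0 VC-HIT; vc=[12,6]
#7 0x67→b12/s0 VC-HIT; vc=[14,6]
#8 0x32→b6/s0 VC-HIT; vc=[14,12]
#9 0x35→b6/s0 L1-HIT; vc=[14,12]
#10 0x73→b14/s0 VC-HIT; vc=[6,12]
#11 0x63→b12/s0 VC-HIT; vc=[6,14]
#12 0x66→b12/s0 L1-HIT; vc=[6,14]

OUTCOME = VC-HIT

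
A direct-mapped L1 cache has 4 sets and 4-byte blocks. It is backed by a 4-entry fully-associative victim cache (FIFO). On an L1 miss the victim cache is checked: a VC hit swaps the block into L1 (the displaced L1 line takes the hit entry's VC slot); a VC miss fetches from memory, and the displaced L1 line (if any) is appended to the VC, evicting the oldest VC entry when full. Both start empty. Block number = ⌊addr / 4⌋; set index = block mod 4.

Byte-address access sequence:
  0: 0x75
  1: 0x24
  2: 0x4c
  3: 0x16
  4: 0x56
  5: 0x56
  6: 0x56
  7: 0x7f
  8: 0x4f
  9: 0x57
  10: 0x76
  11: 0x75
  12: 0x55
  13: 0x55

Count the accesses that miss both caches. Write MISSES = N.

MISSES = 6

#0 0x75→b29/s1 MISS; vc=[]
#1 0x24→b9/s1 MISS; vc=[29]
#2 0x4c→b19/s3 MISS; vc=[29]
#3 0x16→b5/s1 MISS; vc=[29,9]
#4 0x56→b21/s1 MISS; vc=[29,9,5]
#5 0x56→b21/s1 L1-HIT; vc=[29,9,5]
#6 0x56→b21/s1 L1-HIT; vc=[29,9,5]
#7 0x7f→b31/s3 MISS; vc=[29,9,5,19]
#8 0x4f→b19/s3 VC-HIT; vc=[29,9,5,31]
#9 0x57→b21/s1 L1-HIT; vc=[29,9,5,31]
#10 0x76→b29/s1 VC-HIT; vc=[21,9,5,31]
#11 0x75→b29/s1 L1-HIT; vc=[21,9,5,31]
#12 0x55→b21/s1 VC-HIT; vc=[29,9,5,31]
#13 0x55→b21/s1 L1-HIT; vc=[29,9,5,31]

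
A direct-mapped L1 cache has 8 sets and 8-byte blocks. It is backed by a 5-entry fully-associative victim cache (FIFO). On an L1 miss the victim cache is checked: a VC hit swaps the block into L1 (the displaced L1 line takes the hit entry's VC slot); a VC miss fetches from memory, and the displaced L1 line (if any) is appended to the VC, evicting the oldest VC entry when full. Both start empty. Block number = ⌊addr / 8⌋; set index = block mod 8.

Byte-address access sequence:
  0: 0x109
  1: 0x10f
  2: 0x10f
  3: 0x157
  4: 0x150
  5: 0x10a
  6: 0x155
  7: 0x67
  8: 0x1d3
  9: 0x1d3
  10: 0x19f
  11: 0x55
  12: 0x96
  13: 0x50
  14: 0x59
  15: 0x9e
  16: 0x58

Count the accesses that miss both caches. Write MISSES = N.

MISSES = 9

  [0] addr=0x109 blk=33 s=1: MISS | VC []
  [1] addr=0x10f blk=33 s=1: L1-HIT | VC []
  [2] addr=0x10f blk=33 s=1: L1-HIT | VC []
  [3] addr=0x157 blk=42 s=2: MISS | VC []
  [4] addr=0x150 blk=42 s=2: L1-HIT | VC []
  [5] addr=0x10a blk=33 s=1: L1-HIT | VC []
  [6] addr=0x155 blk=42 s=2: L1-HIT | VC []
  [7] addr=0x67 blk=12 s=4: MISS | VC []
  [8] addr=0x1d3 blk=58 s=2: MISS | VC [42]
  [9] addr=0x1d3 blk=58 s=2: L1-HIT | VC [42]
  [10] addr=0x19f blk=51 s=3: MISS | VC [42]
  [11] addr=0x55 blk=10 s=2: MISS | VC [42, 58]
  [12] addr=0x96 blk=18 s=2: MISS | VC [42, 58, 10]
  [13] addr=0x50 blk=10 s=2: VC-HIT | VC [42, 58, 18]
  [14] addr=0x59 blk=11 s=3: MISS | VC [42, 58, 18, 51]
  [15] addr=0x9e blk=19 s=3: MISS | VC [42, 58, 18, 51, 11]
  [16] addr=0x58 blk=11 s=3: VC-HIT | VC [42, 58, 18, 51, 19]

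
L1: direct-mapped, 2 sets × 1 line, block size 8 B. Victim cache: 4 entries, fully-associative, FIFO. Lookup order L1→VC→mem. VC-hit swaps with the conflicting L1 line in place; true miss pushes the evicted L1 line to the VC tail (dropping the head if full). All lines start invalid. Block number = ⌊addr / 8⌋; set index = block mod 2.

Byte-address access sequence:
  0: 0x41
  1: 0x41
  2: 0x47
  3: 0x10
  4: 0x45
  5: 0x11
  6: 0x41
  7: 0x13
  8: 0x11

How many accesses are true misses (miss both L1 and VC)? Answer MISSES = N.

MISSES = 2

#0 0x41→b8/s0 MISS; vc=[]
#1 0x41→b8/s0 L1-HIT; vc=[]
#2 0x47→b8/s0 L1-HIT; vc=[]
#3 0x10→b2/s0 MISS; vc=[8]
#4 0x45→b8/s0 VC-HIT; vc=[2]
#5 0x11→b2/s0 VC-HIT; vc=[8]
#6 0x41→b8/s0 VC-HIT; vc=[2]
#7 0x13→b2/s0 VC-HIT; vc=[8]
#8 0x11→b2/s0 L1-HIT; vc=[8]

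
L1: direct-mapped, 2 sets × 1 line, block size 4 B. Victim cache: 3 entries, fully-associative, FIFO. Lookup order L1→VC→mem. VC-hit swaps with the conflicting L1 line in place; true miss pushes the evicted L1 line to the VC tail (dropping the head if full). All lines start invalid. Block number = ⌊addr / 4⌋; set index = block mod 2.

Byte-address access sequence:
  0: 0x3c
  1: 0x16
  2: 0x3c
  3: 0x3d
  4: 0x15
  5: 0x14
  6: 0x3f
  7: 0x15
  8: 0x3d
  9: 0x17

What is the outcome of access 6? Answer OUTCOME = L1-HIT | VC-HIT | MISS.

OUTCOME = VC-HIT

  [0] addr=0x3c blk=15 s=1: MISS | VC []
  [1] addr=0x16 blk=5 s=1: MISS | VC [15]
  [2] addr=0x3c blk=15 s=1: VC-HIT | VC [5]
  [3] addr=0x3d blk=15 s=1: L1-HIT | VC [5]
  [4] addr=0x15 blk=5 s=1: VC-HIT | VC [15]
  [5] addr=0x14 blk=5 s=1: L1-HIT | VC [15]
  [6] addr=0x3f blk=15 s=1: VC-HIT | VC [5]
  [7] addr=0x15 blk=5 s=1: VC-HIT | VC [15]
  [8] addr=0x3d blk=15 s=1: VC-HIT | VC [5]
  [9] addr=0x17 blk=5 s=1: VC-HIT | VC [15]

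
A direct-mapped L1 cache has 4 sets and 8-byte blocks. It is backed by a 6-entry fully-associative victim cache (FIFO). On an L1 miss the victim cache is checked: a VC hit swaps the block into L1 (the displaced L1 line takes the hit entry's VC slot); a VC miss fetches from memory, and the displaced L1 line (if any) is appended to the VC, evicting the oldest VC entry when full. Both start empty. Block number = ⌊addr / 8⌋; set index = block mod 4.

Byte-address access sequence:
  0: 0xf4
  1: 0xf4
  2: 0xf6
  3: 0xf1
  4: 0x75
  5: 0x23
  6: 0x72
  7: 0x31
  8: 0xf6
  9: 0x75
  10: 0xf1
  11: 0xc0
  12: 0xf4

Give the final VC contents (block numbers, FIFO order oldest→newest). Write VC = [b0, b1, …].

VC = [6, 14, 4]

#0 0xf4→b30/s2 MISS; vc=[]
#1 0xf4→b30/s2 L1-HIT; vc=[]
#2 0xf6→b30/s2 L1-HIT; vc=[]
#3 0xf1→b30/s2 L1-HIT; vc=[]
#4 0x75→b14/s2 MISS; vc=[30]
#5 0x23→b4/s0 MISS; vc=[30]
#6 0x72→b14/s2 L1-HIT; vc=[30]
#7 0x31→b6/s2 MISS; vc=[30,14]
#8 0xf6→b30/s2 VC-HIT; vc=[6,14]
#9 0x75→b14/s2 VC-HIT; vc=[6,30]
#10 0xf1→b30/s2 VC-HIT; vc=[6,14]
#11 0xc0→b24/s0 MISS; vc=[6,14,4]
#12 0xf4→b30/s2 L1-HIT; vc=[6,14,4]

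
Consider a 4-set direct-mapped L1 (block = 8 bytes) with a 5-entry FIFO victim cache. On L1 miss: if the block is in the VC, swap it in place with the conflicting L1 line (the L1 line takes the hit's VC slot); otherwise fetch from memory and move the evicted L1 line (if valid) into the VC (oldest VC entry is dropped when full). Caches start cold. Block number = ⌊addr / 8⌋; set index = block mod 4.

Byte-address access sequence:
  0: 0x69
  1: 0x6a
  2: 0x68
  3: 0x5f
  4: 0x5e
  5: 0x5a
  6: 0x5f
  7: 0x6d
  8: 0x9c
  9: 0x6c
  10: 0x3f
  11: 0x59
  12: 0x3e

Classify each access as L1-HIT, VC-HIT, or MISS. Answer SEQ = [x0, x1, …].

SEQ = [MISS, L1-HIT, L1-HIT, MISS, L1-HIT, L1-HIT, L1-HIT, L1-HIT, MISS, L1-HIT, MISS, VC-HIT, VC-HIT]

0: 0x69 (blk 13, set 1) → MISS  vc=[]
1: 0x6a (blk 13, set 1) → L1-HIT  vc=[]
2: 0x68 (blk 13, set 1) → L1-HIT  vc=[]
3: 0x5f (blk 11, set 3) → MISS  vc=[]
4: 0x5e (blk 11, set 3) → L1-HIT  vc=[]
5: 0x5a (blk 11, set 3) → L1-HIT  vc=[]
6: 0x5f (blk 11, set 3) → L1-HIT  vc=[]
7: 0x6d (blk 13, set 1) → L1-HIT  vc=[]
8: 0x9c (blk 19, set 3) → MISS  vc=[11]
9: 0x6c (blk 13, set 1) → L1-HIT  vc=[11]
10: 0x3f (blk 7, set 3) → MISS  vc=[11, 19]
11: 0x59 (blk 11, set 3) → VC-HIT  vc=[7, 19]
12: 0x3e (blk 7, set 3) → VC-HIT  vc=[11, 19]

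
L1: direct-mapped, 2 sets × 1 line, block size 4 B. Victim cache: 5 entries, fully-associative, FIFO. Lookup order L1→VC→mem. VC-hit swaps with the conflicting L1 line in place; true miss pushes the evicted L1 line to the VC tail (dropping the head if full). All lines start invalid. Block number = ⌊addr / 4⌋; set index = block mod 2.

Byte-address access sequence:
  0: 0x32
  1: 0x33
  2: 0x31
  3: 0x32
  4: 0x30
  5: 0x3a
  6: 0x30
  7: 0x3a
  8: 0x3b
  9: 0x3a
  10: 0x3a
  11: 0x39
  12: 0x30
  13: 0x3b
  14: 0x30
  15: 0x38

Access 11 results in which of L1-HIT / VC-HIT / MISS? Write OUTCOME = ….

OUTCOME = L1-HIT

#0 0x32→b12/s0 MISS; vc=[]
#1 0x33→b12/s0 L1-HIT; vc=[]
#2 0x31→b12/s0 L1-HIT; vc=[]
#3 0x32→b12/s0 L1-HIT; vc=[]
#4 0x30→b12/s0 L1-HIT; vc=[]
#5 0x3a→b14/s0 MISS; vc=[12]
#6 0x30→b12/s0 VC-HIT; vc=[14]
#7 0x3a→b14/s0 VC-HIT; vc=[12]
#8 0x3b→b14/s0 L1-HIT; vc=[12]
#9 0x3a→b14/s0 L1-HIT; vc=[12]
#10 0x3a→b14/s0 L1-HIT; vc=[12]
#11 0x39→b14/s0 L1-HIT; vc=[12]
#12 0x30→b12/s0 VC-HIT; vc=[14]
#13 0x3b→b14/s0 VC-HIT; vc=[12]
#14 0x30→b12/s0 VC-HIT; vc=[14]
#15 0x38→b14/s0 VC-HIT; vc=[12]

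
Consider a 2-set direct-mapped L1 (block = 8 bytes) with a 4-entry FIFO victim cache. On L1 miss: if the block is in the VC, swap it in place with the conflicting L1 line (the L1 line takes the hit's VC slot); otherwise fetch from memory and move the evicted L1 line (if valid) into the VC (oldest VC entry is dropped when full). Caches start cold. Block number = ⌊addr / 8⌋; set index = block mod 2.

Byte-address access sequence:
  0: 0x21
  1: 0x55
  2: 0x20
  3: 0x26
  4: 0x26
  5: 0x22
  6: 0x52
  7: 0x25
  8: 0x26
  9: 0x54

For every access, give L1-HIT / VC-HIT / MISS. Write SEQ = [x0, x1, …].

#0 0x21→b4/s0 MISS; vc=[]
#1 0x55→b10/s0 MISS; vc=[4]
#2 0x20→b4/s0 VC-HIT; vc=[10]
#3 0x26→b4/s0 L1-HIT; vc=[10]
#4 0x26→b4/s0 L1-HIT; vc=[10]
#5 0x22→b4/s0 L1-HIT; vc=[10]
#6 0x52→b10/s0 VC-HIT; vc=[4]
#7 0x25→b4/s0 VC-HIT; vc=[10]
#8 0x26→b4/s0 L1-HIT; vc=[10]
#9 0x54→b10/s0 VC-HIT; vc=[4]

SEQ = [MISS, MISS, VC-HIT, L1-HIT, L1-HIT, L1-HIT, VC-HIT, VC-HIT, L1-HIT, VC-HIT]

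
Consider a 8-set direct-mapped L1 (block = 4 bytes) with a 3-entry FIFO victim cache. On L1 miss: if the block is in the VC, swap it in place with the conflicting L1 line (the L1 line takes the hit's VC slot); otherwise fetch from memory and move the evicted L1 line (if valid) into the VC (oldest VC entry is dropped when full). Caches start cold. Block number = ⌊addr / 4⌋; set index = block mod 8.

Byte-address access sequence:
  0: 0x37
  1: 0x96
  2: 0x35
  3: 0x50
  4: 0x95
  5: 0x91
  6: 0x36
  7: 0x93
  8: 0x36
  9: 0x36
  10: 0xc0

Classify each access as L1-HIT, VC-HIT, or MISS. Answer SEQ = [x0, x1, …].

#0 0x37→b13/s5 MISS; vc=[]
#1 0x96→b37/s5 MISS; vc=[13]
#2 0x35→b13/s5 VC-HIT; vc=[37]
#3 0x50→b20/s4 MISS; vc=[37]
#4 0x95→b37/s5 VC-HIT; vc=[13]
#5 0x91→b36/s4 MISS; vc=[13,20]
#6 0x36→b13/s5 VC-HIT; vc=[37,20]
#7 0x93→b36/s4 L1-HIT; vc=[37,20]
#8 0x36→b13/s5 L1-HIT; vc=[37,20]
#9 0x36→b13/s5 L1-HIT; vc=[37,20]
#10 0xc0→b48/s0 MISS; vc=[37,20]

SEQ = [MISS, MISS, VC-HIT, MISS, VC-HIT, MISS, VC-HIT, L1-HIT, L1-HIT, L1-HIT, MISS]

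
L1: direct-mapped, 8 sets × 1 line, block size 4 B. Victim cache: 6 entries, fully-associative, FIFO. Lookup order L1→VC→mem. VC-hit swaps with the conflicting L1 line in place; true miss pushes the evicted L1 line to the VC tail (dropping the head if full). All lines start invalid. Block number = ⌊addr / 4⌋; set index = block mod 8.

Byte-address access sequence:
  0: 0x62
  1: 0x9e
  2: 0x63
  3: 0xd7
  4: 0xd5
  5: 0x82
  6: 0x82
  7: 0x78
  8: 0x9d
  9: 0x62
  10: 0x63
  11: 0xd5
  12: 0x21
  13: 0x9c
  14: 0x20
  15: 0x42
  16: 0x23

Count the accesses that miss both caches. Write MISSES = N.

  [0] addr=0x62 blk=24 s=0: MISS | VC []
  [1] addr=0x9e blk=39 s=7: MISS | VC []
  [2] addr=0x63 blk=24 s=0: L1-HIT | VC []
  [3] addr=0xd7 blk=53 s=5: MISS | VC []
  [4] addr=0xd5 blk=53 s=5: L1-HIT | VC []
  [5] addr=0x82 blk=32 s=0: MISS | VC [24]
  [6] addr=0x82 blk=32 s=0: L1-HIT | VC [24]
  [7] addr=0x78 blk=30 s=6: MISS | VC [24]
  [8] addr=0x9d blk=39 s=7: L1-HIT | VC [24]
  [9] addr=0x62 blk=24 s=0: VC-HIT | VC [32]
  [10] addr=0x63 blk=24 s=0: L1-HIT | VC [32]
  [11] addr=0xd5 blk=53 s=5: L1-HIT | VC [32]
  [12] addr=0x21 blk=8 s=0: MISS | VC [32, 24]
  [13] addr=0x9c blk=39 s=7: L1-HIT | VC [32, 24]
  [14] addr=0x20 blk=8 s=0: L1-HIT | VC [32, 24]
  [15] addr=0x42 blk=16 s=0: MISS | VC [32, 24, 8]
  [16] addr=0x23 blk=8 s=0: VC-HIT | VC [32, 24, 16]

MISSES = 7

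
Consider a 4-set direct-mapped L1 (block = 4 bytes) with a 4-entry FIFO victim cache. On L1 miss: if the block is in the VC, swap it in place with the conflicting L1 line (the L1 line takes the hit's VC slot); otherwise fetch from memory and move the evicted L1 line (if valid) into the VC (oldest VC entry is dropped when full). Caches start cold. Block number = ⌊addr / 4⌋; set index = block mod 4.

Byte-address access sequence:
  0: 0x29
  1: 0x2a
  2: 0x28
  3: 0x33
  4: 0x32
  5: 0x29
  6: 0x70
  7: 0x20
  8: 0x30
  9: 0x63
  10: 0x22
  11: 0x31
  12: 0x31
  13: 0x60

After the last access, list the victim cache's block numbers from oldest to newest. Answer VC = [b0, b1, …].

  [0] addr=0x29 blk=10 s=2: MISS | VC []
  [1] addr=0x2a blk=10 s=2: L1-HIT | VC []
  [2] addr=0x28 blk=10 s=2: L1-HIT | VC []
  [3] addr=0x33 blk=12 s=0: MISS | VC []
  [4] addr=0x32 blk=12 s=0: L1-HIT | VC []
  [5] addr=0x29 blk=10 s=2: L1-HIT | VC []
  [6] addr=0x70 blk=28 s=0: MISS | VC [12]
  [7] addr=0x20 blk=8 s=0: MISS | VC [12, 28]
  [8] addr=0x30 blk=12 s=0: VC-HIT | VC [8, 28]
  [9] addr=0x63 blk=24 s=0: MISS | VC [8, 28, 12]
  [10] addr=0x22 blk=8 s=0: VC-HIT | VC [24, 28, 12]
  [11] addr=0x31 blk=12 s=0: VC-HIT | VC [24, 28, 8]
  [12] addr=0x31 blk=12 s=0: L1-HIT | VC [24, 28, 8]
  [13] addr=0x60 blk=24 s=0: VC-HIT | VC [12, 28, 8]

VC = [12, 28, 8]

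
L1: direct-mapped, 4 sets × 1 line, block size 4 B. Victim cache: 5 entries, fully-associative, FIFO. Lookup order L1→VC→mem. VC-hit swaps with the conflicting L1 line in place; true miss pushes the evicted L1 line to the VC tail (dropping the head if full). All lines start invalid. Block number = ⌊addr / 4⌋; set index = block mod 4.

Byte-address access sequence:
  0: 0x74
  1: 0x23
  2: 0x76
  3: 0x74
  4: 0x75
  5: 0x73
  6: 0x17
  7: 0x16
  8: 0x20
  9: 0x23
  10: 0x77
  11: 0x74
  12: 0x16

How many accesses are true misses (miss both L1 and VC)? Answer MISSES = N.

MISSES = 4

  [0] addr=0x74 blk=29 s=1: MISS | VC []
  [1] addr=0x23 blk=8 s=0: MISS | VC []
  [2] addr=0x76 blk=29 s=1: L1-HIT | VC []
  [3] addr=0x74 blk=29 s=1: L1-HIT | VC []
  [4] addr=0x75 blk=29 s=1: L1-HIT | VC []
  [5] addr=0x73 blk=28 s=0: MISS | VC [8]
  [6] addr=0x17 blk=5 s=1: MISS | VC [8, 29]
  [7] addr=0x16 blk=5 s=1: L1-HIT | VC [8, 29]
  [8] addr=0x20 blk=8 s=0: VC-HIT | VC [28, 29]
  [9] addr=0x23 blk=8 s=0: L1-HIT | VC [28, 29]
  [10] addr=0x77 blk=29 s=1: VC-HIT | VC [28, 5]
  [11] addr=0x74 blk=29 s=1: L1-HIT | VC [28, 5]
  [12] addr=0x16 blk=5 s=1: VC-HIT | VC [28, 29]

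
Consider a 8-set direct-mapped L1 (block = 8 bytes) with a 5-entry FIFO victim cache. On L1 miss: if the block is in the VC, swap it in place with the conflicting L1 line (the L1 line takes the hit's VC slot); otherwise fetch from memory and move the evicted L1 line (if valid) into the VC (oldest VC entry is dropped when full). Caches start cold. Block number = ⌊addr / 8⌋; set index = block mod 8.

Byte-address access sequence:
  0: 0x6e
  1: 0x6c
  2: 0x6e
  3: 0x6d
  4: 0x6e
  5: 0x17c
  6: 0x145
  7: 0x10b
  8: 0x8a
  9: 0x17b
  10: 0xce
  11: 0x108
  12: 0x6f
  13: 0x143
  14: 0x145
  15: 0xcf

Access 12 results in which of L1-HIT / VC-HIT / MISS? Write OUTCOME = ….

OUTCOME = L1-HIT

#0 0x6e→b13/s5 MISS; vc=[]
#1 0x6c→b13/s5 L1-HIT; vc=[]
#2 0x6e→b13/s5 L1-HIT; vc=[]
#3 0x6d→b13/s5 L1-HIT; vc=[]
#4 0x6e→b13/s5 L1-HIT; vc=[]
#5 0x17c→b47/s7 MISS; vc=[]
#6 0x145→b40/s0 MISS; vc=[]
#7 0x10b→b33/s1 MISS; vc=[]
#8 0x8a→b17/s1 MISS; vc=[33]
#9 0x17b→b47/s7 L1-HIT; vc=[33]
#10 0xce→b25/s1 MISS; vc=[33,17]
#11 0x108→b33/s1 VC-HIT; vc=[25,17]
#12 0x6f→b13/s5 L1-HIT; vc=[25,17]
#13 0x143→b40/s0 L1-HIT; vc=[25,17]
#14 0x145→b40/s0 L1-HIT; vc=[25,17]
#15 0xcf→b25/s1 VC-HIT; vc=[33,17]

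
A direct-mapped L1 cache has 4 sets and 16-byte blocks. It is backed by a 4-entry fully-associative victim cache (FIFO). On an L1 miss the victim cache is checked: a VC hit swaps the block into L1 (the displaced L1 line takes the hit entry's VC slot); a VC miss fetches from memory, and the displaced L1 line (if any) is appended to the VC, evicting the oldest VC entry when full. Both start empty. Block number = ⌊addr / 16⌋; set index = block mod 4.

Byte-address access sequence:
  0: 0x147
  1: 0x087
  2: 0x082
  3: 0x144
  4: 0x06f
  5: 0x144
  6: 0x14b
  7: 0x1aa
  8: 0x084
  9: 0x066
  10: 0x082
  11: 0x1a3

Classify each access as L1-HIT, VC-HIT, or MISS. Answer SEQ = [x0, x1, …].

SEQ = [MISS, MISS, L1-HIT, VC-HIT, MISS, L1-HIT, L1-HIT, MISS, VC-HIT, VC-HIT, L1-HIT, VC-HIT]

#0 0x147→b20/s0 MISS; vc=[]
#1 0x87→b8/s0 MISS; vc=[20]
#2 0x82→b8/s0 L1-HIT; vc=[20]
#3 0x144→b20/s0 VC-HIT; vc=[8]
#4 0x6f→b6/s2 MISS; vc=[8]
#5 0x144→b20/s0 L1-HIT; vc=[8]
#6 0x14b→b20/s0 L1-HIT; vc=[8]
#7 0x1aa→b26/s2 MISS; vc=[8,6]
#8 0x84→b8/s0 VC-HIT; vc=[20,6]
#9 0x66→b6/s2 VC-HIT; vc=[20,26]
#10 0x82→b8/s0 L1-HIT; vc=[20,26]
#11 0x1a3→b26/s2 VC-HIT; vc=[20,6]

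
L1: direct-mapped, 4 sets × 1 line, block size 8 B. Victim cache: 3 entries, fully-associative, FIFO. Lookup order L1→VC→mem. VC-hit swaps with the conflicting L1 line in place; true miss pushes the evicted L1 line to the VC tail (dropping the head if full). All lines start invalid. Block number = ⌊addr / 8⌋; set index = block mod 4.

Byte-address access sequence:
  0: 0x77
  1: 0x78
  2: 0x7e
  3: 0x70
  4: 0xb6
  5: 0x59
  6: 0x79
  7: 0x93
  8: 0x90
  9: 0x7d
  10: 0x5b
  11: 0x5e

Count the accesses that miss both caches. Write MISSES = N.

MISSES = 5

#0 0x77→b14/s2 MISS; vc=[]
#1 0x78→b15/s3 MISS; vc=[]
#2 0x7e→b15/s3 L1-HIT; vc=[]
#3 0x70→b14/s2 L1-HIT; vc=[]
#4 0xb6→b22/s2 MISS; vc=[14]
#5 0x59→b11/s3 MISS; vc=[14,15]
#6 0x79→b15/s3 VC-HIT; vc=[14,11]
#7 0x93→b18/s2 MISS; vc=[14,11,22]
#8 0x90→b18/s2 L1-HIT; vc=[14,11,22]
#9 0x7d→b15/s3 L1-HIT; vc=[14,11,22]
#10 0x5b→b11/s3 VC-HIT; vc=[14,15,22]
#11 0x5e→b11/s3 L1-HIT; vc=[14,15,22]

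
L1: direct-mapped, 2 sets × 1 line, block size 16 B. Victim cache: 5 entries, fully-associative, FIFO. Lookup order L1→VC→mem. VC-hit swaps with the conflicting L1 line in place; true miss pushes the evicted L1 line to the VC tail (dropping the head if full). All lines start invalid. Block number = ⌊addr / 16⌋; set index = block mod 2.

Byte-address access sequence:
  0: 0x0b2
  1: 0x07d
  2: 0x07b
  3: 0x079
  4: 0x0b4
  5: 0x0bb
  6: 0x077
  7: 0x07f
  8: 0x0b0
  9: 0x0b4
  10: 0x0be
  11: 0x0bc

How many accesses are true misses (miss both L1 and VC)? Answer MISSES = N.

0: 0xb2 (blk 11, set 1) → MISS  vc=[]
1: 0x7d (blk 7, set 1) → MISS  vc=[11]
2: 0x7b (blk 7, set 1) → L1-HIT  vc=[11]
3: 0x79 (blk 7, set 1) → L1-HIT  vc=[11]
4: 0xb4 (blk 11, set 1) → VC-HIT  vc=[7]
5: 0xbb (blk 11, set 1) → L1-HIT  vc=[7]
6: 0x77 (blk 7, set 1) → VC-HIT  vc=[11]
7: 0x7f (blk 7, set 1) → L1-HIT  vc=[11]
8: 0xb0 (blk 11, set 1) → VC-HIT  vc=[7]
9: 0xb4 (blk 11, set 1) → L1-HIT  vc=[7]
10: 0xbe (blk 11, set 1) → L1-HIT  vc=[7]
11: 0xbc (blk 11, set 1) → L1-HIT  vc=[7]

MISSES = 2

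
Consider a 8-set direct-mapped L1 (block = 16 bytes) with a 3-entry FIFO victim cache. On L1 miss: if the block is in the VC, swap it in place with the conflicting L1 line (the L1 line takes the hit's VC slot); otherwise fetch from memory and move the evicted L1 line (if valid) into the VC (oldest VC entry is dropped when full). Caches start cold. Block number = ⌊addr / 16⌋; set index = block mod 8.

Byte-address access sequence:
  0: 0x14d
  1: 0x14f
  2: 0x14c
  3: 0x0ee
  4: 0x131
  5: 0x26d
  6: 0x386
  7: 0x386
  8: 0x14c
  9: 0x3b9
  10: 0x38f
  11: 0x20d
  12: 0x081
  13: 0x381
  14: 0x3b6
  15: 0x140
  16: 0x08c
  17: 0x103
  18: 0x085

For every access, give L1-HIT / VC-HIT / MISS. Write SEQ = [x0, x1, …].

  [0] addr=0x14d blk=20 s=4: MISS | VC []
  [1] addr=0x14f blk=20 s=4: L1-HIT | VC []
  [2] addr=0x14c blk=20 s=4: L1-HIT | VC []
  [3] addr=0xee blk=14 s=6: MISS | VC []
  [4] addr=0x131 blk=19 s=3: MISS | VC []
  [5] addr=0x26d blk=38 s=6: MISS | VC [14]
  [6] addr=0x386 blk=56 s=0: MISS | VC [14]
  [7] addr=0x386 blk=56 s=0: L1-HIT | VC [14]
  [8] addr=0x14c blk=20 s=4: L1-HIT | VC [14]
  [9] addr=0x3b9 blk=59 s=3: MISS | VC [14, 19]
  [10] addr=0x38f blk=56 s=0: L1-HIT | VC [14, 19]
  [11] addr=0x20d blk=32 s=0: MISS | VC [14, 19, 56]
  [12] addr=0x81 blk=8 s=0: MISS | VC [19, 56, 32]
  [13] addr=0x381 blk=56 s=0: VC-HIT | VC [19, 8, 32]
  [14] addr=0x3b6 blk=59 s=3: L1-HIT | VC [19, 8, 32]
  [15] addr=0x140 blk=20 s=4: L1-HIT | VC [19, 8, 32]
  [16] addr=0x8c blk=8 s=0: VC-HIT | VC [19, 56, 32]
  [17] addr=0x103 blk=16 s=0: MISS | VC [56, 32, 8]
  [18] addr=0x85 blk=8 s=0: VC-HIT | VC [56, 32, 16]

SEQ = [MISS, L1-HIT, L1-HIT, MISS, MISS, MISS, MISS, L1-HIT, L1-HIT, MISS, L1-HIT, MISS, MISS, VC-HIT, L1-HIT, L1-HIT, VC-HIT, MISS, VC-HIT]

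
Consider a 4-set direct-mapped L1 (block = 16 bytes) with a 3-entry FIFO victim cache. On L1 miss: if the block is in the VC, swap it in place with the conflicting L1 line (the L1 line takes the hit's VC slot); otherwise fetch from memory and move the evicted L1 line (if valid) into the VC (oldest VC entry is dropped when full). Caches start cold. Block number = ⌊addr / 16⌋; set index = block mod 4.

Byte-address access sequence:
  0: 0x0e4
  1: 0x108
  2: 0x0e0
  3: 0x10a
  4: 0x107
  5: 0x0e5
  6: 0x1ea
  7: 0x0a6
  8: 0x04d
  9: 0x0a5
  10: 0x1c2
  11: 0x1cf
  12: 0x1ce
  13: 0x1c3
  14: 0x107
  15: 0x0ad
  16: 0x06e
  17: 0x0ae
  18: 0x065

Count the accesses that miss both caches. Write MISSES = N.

MISSES = 7

  [0] addr=0xe4 blk=14 s=2: MISS | VC []
  [1] addr=0x108 blk=16 s=0: MISS | VC []
  [2] addr=0xe0 blk=14 s=2: L1-HIT | VC []
  [3] addr=0x10a blk=16 s=0: L1-HIT | VC []
  [4] addr=0x107 blk=16 s=0: L1-HIT | VC []
  [5] addr=0xe5 blk=14 s=2: L1-HIT | VC []
  [6] addr=0x1ea blk=30 s=2: MISS | VC [14]
  [7] addr=0xa6 blk=10 s=2: MISS | VC [14, 30]
  [8] addr=0x4d blk=4 s=0: MISS | VC [14, 30, 16]
  [9] addr=0xa5 blk=10 s=2: L1-HIT | VC [14, 30, 16]
  [10] addr=0x1c2 blk=28 s=0: MISS | VC [30, 16, 4]
  [11] addr=0x1cf blk=28 s=0: L1-HIT | VC [30, 16, 4]
  [12] addr=0x1ce blk=28 s=0: L1-HIT | VC [30, 16, 4]
  [13] addr=0x1c3 blk=28 s=0: L1-HIT | VC [30, 16, 4]
  [14] addr=0x107 blk=16 s=0: VC-HIT | VC [30, 28, 4]
  [15] addr=0xad blk=10 s=2: L1-HIT | VC [30, 28, 4]
  [16] addr=0x6e blk=6 s=2: MISS | VC [28, 4, 10]
  [17] addr=0xae blk=10 s=2: VC-HIT | VC [28, 4, 6]
  [18] addr=0x65 blk=6 s=2: VC-HIT | VC [28, 4, 10]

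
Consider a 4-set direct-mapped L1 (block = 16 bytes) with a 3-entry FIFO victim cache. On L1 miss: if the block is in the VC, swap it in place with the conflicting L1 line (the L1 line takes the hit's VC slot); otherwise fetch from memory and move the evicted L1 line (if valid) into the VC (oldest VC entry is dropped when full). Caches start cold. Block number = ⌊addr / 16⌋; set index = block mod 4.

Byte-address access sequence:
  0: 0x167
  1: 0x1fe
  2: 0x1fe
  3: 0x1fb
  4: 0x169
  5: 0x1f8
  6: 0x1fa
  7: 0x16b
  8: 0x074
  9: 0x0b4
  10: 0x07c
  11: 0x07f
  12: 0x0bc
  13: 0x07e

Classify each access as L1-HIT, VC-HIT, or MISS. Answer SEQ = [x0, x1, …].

SEQ = [MISS, MISS, L1-HIT, L1-HIT, L1-HIT, L1-HIT, L1-HIT, L1-HIT, MISS, MISS, VC-HIT, L1-HIT, VC-HIT, VC-HIT]

0: 0x167 (blk 22, set 2) → MISS  vc=[]
1: 0x1fe (blk 31, set 3) → MISS  vc=[]
2: 0x1fe (blk 31, set 3) → L1-HIT  vc=[]
3: 0x1fb (blk 31, set 3) → L1-HIT  vc=[]
4: 0x169 (blk 22, set 2) → L1-HIT  vc=[]
5: 0x1f8 (blk 31, set 3) → L1-HIT  vc=[]
6: 0x1fa (blk 31, set 3) → L1-HIT  vc=[]
7: 0x16b (blk 22, set 2) → L1-HIT  vc=[]
8: 0x74 (blk 7, set 3) → MISS  vc=[31]
9: 0xb4 (blk 11, set 3) → MISS  vc=[31, 7]
10: 0x7c (blk 7, set 3) → VC-HIT  vc=[31, 11]
11: 0x7f (blk 7, set 3) → L1-HIT  vc=[31, 11]
12: 0xbc (blk 11, set 3) → VC-HIT  vc=[31, 7]
13: 0x7e (blk 7, set 3) → VC-HIT  vc=[31, 11]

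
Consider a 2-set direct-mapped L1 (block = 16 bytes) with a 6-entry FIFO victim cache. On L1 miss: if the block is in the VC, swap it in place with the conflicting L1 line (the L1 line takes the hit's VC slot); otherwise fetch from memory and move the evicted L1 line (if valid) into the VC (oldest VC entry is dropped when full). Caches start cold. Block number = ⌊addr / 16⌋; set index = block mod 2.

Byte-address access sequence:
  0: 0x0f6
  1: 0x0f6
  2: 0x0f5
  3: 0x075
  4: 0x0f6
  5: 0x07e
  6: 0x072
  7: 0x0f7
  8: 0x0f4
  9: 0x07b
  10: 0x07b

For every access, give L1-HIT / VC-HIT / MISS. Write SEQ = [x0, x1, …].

#0 0xf6→b15/s1 MISS; vc=[]
#1 0xf6→b15/s1 L1-HIT; vc=[]
#2 0xf5→b15/s1 L1-HIT; vc=[]
#3 0x75→b7/s1 MISS; vc=[15]
#4 0xf6→b15/s1 VC-HIT; vc=[7]
#5 0x7e→b7/s1 VC-HIT; vc=[15]
#6 0x72→b7/s1 L1-HIT; vc=[15]
#7 0xf7→b15/s1 VC-HIT; vc=[7]
#8 0xf4→b15/s1 L1-HIT; vc=[7]
#9 0x7b→b7/s1 VC-HIT; vc=[15]
#10 0x7b→b7/s1 L1-HIT; vc=[15]

SEQ = [MISS, L1-HIT, L1-HIT, MISS, VC-HIT, VC-HIT, L1-HIT, VC-HIT, L1-HIT, VC-HIT, L1-HIT]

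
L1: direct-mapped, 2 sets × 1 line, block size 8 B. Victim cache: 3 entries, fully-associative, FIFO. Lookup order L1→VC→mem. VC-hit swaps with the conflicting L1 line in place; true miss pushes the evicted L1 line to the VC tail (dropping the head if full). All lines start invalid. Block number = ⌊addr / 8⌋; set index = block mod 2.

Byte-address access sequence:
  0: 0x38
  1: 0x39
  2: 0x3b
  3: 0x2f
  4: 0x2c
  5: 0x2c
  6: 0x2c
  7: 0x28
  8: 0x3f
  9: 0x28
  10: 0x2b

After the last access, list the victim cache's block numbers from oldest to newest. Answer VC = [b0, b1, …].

  [0] addr=0x38 blk=7 s=1: MISS | VC []
  [1] addr=0x39 blk=7 s=1: L1-HIT | VC []
  [2] addr=0x3b blk=7 s=1: L1-HIT | VC []
  [3] addr=0x2f blk=5 s=1: MISS | VC [7]
  [4] addr=0x2c blk=5 s=1: L1-HIT | VC [7]
  [5] addr=0x2c blk=5 s=1: L1-HIT | VC [7]
  [6] addr=0x2c blk=5 s=1: L1-HIT | VC [7]
  [7] addr=0x28 blk=5 s=1: L1-HIT | VC [7]
  [8] addr=0x3f blk=7 s=1: VC-HIT | VC [5]
  [9] addr=0x28 blk=5 s=1: VC-HIT | VC [7]
  [10] addr=0x2b blk=5 s=1: L1-HIT | VC [7]

VC = [7]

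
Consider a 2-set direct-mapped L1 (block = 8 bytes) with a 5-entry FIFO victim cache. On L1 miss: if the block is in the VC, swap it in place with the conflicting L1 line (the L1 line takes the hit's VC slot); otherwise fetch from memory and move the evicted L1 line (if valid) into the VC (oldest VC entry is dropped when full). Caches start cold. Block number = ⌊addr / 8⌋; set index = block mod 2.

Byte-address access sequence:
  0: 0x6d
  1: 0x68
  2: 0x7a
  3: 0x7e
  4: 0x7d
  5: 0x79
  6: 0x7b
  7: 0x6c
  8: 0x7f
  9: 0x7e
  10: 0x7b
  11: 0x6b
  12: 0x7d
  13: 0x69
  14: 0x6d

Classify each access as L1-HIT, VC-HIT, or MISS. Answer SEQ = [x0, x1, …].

#0 0x6d→b13/s1 MISS; vc=[]
#1 0x68→b13/s1 L1-HIT; vc=[]
#2 0x7a→b15/s1 MISS; vc=[13]
#3 0x7e→b15/s1 L1-HIT; vc=[13]
#4 0x7d→b15/s1 L1-HIT; vc=[13]
#5 0x79→b15/s1 L1-HIT; vc=[13]
#6 0x7b→b15/s1 L1-HIT; vc=[13]
#7 0x6c→b13/s1 VC-HIT; vc=[15]
#8 0x7f→b15/s1 VC-HIT; vc=[13]
#9 0x7e→b15/s1 L1-HIT; vc=[13]
#10 0x7b→b15/s1 L1-HIT; vc=[13]
#11 0x6b→b13/s1 VC-HIT; vc=[15]
#12 0x7d→b15/s1 VC-HIT; vc=[13]
#13 0x69→b13/s1 VC-HIT; vc=[15]
#14 0x6d→b13/s1 L1-HIT; vc=[15]

SEQ = [MISS, L1-HIT, MISS, L1-HIT, L1-HIT, L1-HIT, L1-HIT, VC-HIT, VC-HIT, L1-HIT, L1-HIT, VC-HIT, VC-HIT, VC-HIT, L1-HIT]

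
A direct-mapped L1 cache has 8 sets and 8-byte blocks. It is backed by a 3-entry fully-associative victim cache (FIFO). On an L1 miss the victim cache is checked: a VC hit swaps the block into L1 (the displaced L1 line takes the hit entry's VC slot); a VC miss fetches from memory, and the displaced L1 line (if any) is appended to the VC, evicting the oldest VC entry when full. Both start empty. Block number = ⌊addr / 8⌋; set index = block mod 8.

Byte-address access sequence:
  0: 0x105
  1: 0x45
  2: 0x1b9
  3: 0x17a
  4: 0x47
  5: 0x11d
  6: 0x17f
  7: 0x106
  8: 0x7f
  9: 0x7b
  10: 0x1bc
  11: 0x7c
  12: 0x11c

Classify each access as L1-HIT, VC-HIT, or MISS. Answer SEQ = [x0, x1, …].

SEQ = [MISS, MISS, MISS, MISS, L1-HIT, MISS, L1-HIT, VC-HIT, MISS, L1-HIT, VC-HIT, VC-HIT, L1-HIT]

  [0] addr=0x105 blk=32 s=0: MISS | VC []
  [1] addr=0x45 blk=8 s=0: MISS | VC [32]
  [2] addr=0x1b9 blk=55 s=7: MISS | VC [32]
  [3] addr=0x17a blk=47 s=7: MISS | VC [32, 55]
  [4] addr=0x47 blk=8 s=0: L1-HIT | VC [32, 55]
  [5] addr=0x11d blk=35 s=3: MISS | VC [32, 55]
  [6] addr=0x17f blk=47 s=7: L1-HIT | VC [32, 55]
  [7] addr=0x106 blk=32 s=0: VC-HIT | VC [8, 55]
  [8] addr=0x7f blk=15 s=7: MISS | VC [8, 55, 47]
  [9] addr=0x7b blk=15 s=7: L1-HIT | VC [8, 55, 47]
  [10] addr=0x1bc blk=55 s=7: VC-HIT | VC [8, 15, 47]
  [11] addr=0x7c blk=15 s=7: VC-HIT | VC [8, 55, 47]
  [12] addr=0x11c blk=35 s=3: L1-HIT | VC [8, 55, 47]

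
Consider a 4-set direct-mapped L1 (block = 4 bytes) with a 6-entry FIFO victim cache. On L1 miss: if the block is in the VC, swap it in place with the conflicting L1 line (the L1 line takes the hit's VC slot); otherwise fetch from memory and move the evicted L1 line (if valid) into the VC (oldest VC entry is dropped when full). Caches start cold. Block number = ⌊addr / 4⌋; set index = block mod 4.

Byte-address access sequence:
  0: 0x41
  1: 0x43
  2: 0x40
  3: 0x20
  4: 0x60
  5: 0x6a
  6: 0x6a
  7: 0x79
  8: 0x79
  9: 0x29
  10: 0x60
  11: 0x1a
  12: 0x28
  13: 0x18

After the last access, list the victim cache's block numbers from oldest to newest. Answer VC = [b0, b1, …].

0: 0x41 (blk 16, set 0) → MISS  vc=[]
1: 0x43 (blk 16, set 0) → L1-HIT  vc=[]
2: 0x40 (blk 16, set 0) → L1-HIT  vc=[]
3: 0x20 (blk 8, set 0) → MISS  vc=[16]
4: 0x60 (blk 24, set 0) → MISS  vc=[16, 8]
5: 0x6a (blk 26, set 2) → MISS  vc=[16, 8]
6: 0x6a (blk 26, set 2) → L1-HIT  vc=[16, 8]
7: 0x79 (blk 30, set 2) → MISS  vc=[16, 8, 26]
8: 0x79 (blk 30, set 2) → L1-HIT  vc=[16, 8, 26]
9: 0x29 (blk 10, set 2) → MISS  vc=[16, 8, 26, 30]
10: 0x60 (blk 24, set 0) → L1-HIT  vc=[16, 8, 26, 30]
11: 0x1a (blk 6, set 2) → MISS  vc=[16, 8, 26, 30, 10]
12: 0x28 (blk 10, set 2) → VC-HIT  vc=[16, 8, 26, 30, 6]
13: 0x18 (blk 6, set 2) → VC-HIT  vc=[16, 8, 26, 30, 10]

VC = [16, 8, 26, 30, 10]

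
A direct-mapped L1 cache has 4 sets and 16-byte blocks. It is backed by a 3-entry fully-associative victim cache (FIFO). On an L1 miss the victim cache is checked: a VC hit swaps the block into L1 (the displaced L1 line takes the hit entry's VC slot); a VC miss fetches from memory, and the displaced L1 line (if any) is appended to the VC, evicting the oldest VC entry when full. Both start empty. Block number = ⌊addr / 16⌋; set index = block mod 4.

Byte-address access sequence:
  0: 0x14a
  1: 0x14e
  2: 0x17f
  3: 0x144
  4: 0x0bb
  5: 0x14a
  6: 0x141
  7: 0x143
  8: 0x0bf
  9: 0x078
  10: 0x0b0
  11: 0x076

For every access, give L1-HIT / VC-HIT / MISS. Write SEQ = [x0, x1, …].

SEQ = [MISS, L1-HIT, MISS, L1-HIT, MISS, L1-HIT, L1-HIT, L1-HIT, L1-HIT, MISS, VC-HIT, VC-HIT]

0: 0x14a (blk 20, set 0) → MISS  vc=[]
1: 0x14e (blk 20, set 0) → L1-HIT  vc=[]
2: 0x17f (blk 23, set 3) → MISS  vc=[]
3: 0x144 (blk 20, set 0) → L1-HIT  vc=[]
4: 0xbb (blk 11, set 3) → MISS  vc=[23]
5: 0x14a (blk 20, set 0) → L1-HIT  vc=[23]
6: 0x141 (blk 20, set 0) → L1-HIT  vc=[23]
7: 0x143 (blk 20, set 0) → L1-HIT  vc=[23]
8: 0xbf (blk 11, set 3) → L1-HIT  vc=[23]
9: 0x78 (blk 7, set 3) → MISS  vc=[23, 11]
10: 0xb0 (blk 11, set 3) → VC-HIT  vc=[23, 7]
11: 0x76 (blk 7, set 3) → VC-HIT  vc=[23, 11]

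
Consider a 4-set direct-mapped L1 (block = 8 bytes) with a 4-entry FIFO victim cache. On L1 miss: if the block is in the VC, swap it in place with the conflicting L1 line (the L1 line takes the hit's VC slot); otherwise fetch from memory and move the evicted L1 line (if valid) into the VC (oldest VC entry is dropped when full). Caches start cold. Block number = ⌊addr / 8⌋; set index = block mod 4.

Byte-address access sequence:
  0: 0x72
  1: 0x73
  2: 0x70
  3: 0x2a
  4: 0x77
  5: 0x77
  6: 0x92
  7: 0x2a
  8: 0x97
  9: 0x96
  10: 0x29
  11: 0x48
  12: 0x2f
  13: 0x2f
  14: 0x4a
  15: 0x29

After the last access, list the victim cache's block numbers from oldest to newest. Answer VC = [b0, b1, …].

VC = [14, 9]

#0 0x72→b14/s2 MISS; vc=[]
#1 0x73→b14/s2 L1-HIT; vc=[]
#2 0x70→b14/s2 L1-HIT; vc=[]
#3 0x2a→b5/s1 MISS; vc=[]
#4 0x77→b14/s2 L1-HIT; vc=[]
#5 0x77→b14/s2 L1-HIT; vc=[]
#6 0x92→b18/s2 MISS; vc=[14]
#7 0x2a→b5/s1 L1-HIT; vc=[14]
#8 0x97→b18/s2 L1-HIT; vc=[14]
#9 0x96→b18/s2 L1-HIT; vc=[14]
#10 0x29→b5/s1 L1-HIT; vc=[14]
#11 0x48→b9/s1 MISS; vc=[14,5]
#12 0x2f→b5/s1 VC-HIT; vc=[14,9]
#13 0x2f→b5/s1 L1-HIT; vc=[14,9]
#14 0x4a→b9/s1 VC-HIT; vc=[14,5]
#15 0x29→b5/s1 VC-HIT; vc=[14,9]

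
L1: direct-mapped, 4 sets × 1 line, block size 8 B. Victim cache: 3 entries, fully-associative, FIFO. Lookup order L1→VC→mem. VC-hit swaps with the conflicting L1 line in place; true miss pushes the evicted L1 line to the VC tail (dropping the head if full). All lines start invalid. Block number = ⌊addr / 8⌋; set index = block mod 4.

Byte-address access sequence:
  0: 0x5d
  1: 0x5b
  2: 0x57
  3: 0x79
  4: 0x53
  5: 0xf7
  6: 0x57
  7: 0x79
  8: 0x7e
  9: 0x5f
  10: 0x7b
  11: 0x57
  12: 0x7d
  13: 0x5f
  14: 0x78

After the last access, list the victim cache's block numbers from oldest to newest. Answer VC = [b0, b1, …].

0: 0x5d (blk 11, set 3) → MISS  vc=[]
1: 0x5b (blk 11, set 3) → L1-HIT  vc=[]
2: 0x57 (blk 10, set 2) → MISS  vc=[]
3: 0x79 (blk 15, set 3) → MISS  vc=[11]
4: 0x53 (blk 10, set 2) → L1-HIT  vc=[11]
5: 0xf7 (blk 30, set 2) → MISS  vc=[11, 10]
6: 0x57 (blk 10, set 2) → VC-HIT  vc=[11, 30]
7: 0x79 (blk 15, set 3) → L1-HIT  vc=[11, 30]
8: 0x7e (blk 15, set 3) → L1-HIT  vc=[11, 30]
9: 0x5f (blk 11, set 3) → VC-HIT  vc=[15, 30]
10: 0x7b (blk 15, set 3) → VC-HIT  vc=[11, 30]
11: 0x57 (blk 10, set 2) → L1-HIT  vc=[11, 30]
12: 0x7d (blk 15, set 3) → L1-HIT  vc=[11, 30]
13: 0x5f (blk 11, set 3) → VC-HIT  vc=[15, 30]
14: 0x78 (blk 15, set 3) → VC-HIT  vc=[11, 30]

VC = [11, 30]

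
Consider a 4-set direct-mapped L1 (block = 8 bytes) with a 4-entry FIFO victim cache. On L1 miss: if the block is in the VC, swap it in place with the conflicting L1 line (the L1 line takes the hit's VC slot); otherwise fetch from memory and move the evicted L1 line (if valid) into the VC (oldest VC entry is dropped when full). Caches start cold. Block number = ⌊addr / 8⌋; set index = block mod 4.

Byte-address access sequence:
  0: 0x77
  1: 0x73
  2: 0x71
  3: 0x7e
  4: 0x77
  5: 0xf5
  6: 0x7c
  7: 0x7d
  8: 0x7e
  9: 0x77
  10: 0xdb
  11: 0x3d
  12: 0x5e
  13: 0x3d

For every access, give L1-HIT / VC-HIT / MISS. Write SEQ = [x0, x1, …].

0: 0x77 (blk 14, set 2) → MISS  vc=[]
1: 0x73 (blk 14, set 2) → L1-HIT  vc=[]
2: 0x71 (blk 14, set 2) → L1-HIT  vc=[]
3: 0x7e (blk 15, set 3) → MISS  vc=[]
4: 0x77 (blk 14, set 2) → L1-HIT  vc=[]
5: 0xf5 (blk 30, set 2) → MISS  vc=[14]
6: 0x7c (blk 15, set 3) → L1-HIT  vc=[14]
7: 0x7d (blk 15, set 3) → L1-HIT  vc=[14]
8: 0x7e (blk 15, set 3) → L1-HIT  vc=[14]
9: 0x77 (blk 14, set 2) → VC-HIT  vc=[30]
10: 0xdb (blk 27, set 3) → MISS  vc=[30, 15]
11: 0x3d (blk 7, set 3) → MISS  vc=[30, 15, 27]
12: 0x5e (blk 11, set 3) → MISS  vc=[30, 15, 27, 7]
13: 0x3d (blk 7, set 3) → VC-HIT  vc=[30, 15, 27, 11]

SEQ = [MISS, L1-HIT, L1-HIT, MISS, L1-HIT, MISS, L1-HIT, L1-HIT, L1-HIT, VC-HIT, MISS, MISS, MISS, VC-HIT]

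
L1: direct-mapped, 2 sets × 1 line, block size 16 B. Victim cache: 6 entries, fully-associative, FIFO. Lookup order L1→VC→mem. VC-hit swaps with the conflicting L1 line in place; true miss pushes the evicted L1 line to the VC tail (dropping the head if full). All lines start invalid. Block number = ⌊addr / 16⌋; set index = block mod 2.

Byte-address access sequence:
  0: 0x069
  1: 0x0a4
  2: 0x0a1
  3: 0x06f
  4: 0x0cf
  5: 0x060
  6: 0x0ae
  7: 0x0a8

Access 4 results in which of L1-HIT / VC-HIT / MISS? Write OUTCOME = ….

#0 0x69→b6/s0 MISS; vc=[]
#1 0xa4→b10/s0 MISS; vc=[6]
#2 0xa1→b10/s0 L1-HIT; vc=[6]
#3 0x6f→b6/s0 VC-HIT; vc=[10]
#4 0xcf→b12/s0 MISS; vc=[10,6]
#5 0x60→b6/s0 VC-HIT; vc=[10,12]
#6 0xae→b10/s0 VC-HIT; vc=[6,12]
#7 0xa8→b10/s0 L1-HIT; vc=[6,12]

OUTCOME = MISS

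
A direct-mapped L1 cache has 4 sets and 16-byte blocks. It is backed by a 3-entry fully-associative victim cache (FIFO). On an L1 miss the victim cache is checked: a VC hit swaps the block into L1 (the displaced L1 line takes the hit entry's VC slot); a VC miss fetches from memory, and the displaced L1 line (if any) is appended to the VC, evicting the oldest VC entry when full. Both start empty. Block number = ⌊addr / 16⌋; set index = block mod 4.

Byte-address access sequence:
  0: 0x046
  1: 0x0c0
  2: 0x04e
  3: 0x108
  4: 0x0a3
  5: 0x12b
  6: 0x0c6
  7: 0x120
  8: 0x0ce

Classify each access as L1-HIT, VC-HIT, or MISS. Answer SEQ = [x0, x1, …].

SEQ = [MISS, MISS, VC-HIT, MISS, MISS, MISS, VC-HIT, L1-HIT, L1-HIT]

#0 0x46→b4/s0 MISS; vc=[]
#1 0xc0→b12/s0 MISS; vc=[4]
#2 0x4e→b4/s0 VC-HIT; vc=[12]
#3 0x108→b16/s0 MISS; vc=[12,4]
#4 0xa3→b10/s2 MISS; vc=[12,4]
#5 0x12b→b18/s2 MISS; vc=[12,4,10]
#6 0xc6→b12/s0 VC-HIT; vc=[16,4,10]
#7 0x120→b18/s2 L1-HIT; vc=[16,4,10]
#8 0xce→b12/s0 L1-HIT; vc=[16,4,10]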